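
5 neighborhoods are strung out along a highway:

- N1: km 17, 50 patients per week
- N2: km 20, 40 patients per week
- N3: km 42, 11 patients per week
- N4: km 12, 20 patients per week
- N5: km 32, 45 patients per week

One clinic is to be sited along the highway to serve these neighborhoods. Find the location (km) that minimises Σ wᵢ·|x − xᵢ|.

x = 20

For a sum of weighted absolute distances on a line, the optimum is the weighted median (not the mean). Total weight W = 166; half-weight = 83.
Sort by position and accumulate weight:
  km 12 (N4, w=20) → cum 20
  km 17 (N1, w=50) → cum 70
  km 20 (N2, w=40) → cum 110  ≥ 83 → median here
  km 32 (N5, w=45) → cum 155
  km 42 (N3, w=11) → cum 166
Optimal location: km 20.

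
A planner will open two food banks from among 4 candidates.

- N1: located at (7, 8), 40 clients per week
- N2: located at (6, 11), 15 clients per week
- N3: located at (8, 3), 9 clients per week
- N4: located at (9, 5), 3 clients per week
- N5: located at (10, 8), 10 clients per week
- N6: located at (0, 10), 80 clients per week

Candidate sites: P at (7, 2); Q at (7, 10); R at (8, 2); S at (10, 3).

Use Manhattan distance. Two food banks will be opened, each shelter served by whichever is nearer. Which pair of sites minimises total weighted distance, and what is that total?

{Q, R}, total 741

Evaluate every pair (each demand assigned to the nearer of the two):
  {Q, R}: total = 741
  {Q, S}: total = 747
  {P, Q}: total = 753
  {P, S}: total = 1667
  {P, R}: total = 1691
  {R, S}: total = 1793
Best pair: {Q, R} with total 741.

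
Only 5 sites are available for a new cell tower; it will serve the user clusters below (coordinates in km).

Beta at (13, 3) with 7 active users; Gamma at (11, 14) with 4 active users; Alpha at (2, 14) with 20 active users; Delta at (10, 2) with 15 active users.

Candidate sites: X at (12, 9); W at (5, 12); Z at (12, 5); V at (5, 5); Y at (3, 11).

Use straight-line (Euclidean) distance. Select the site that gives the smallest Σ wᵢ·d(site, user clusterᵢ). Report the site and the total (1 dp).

W, total 349.4 km

Total weighted distance at each candidate:
  X (12, 9): total = 395.8
  W (5, 12): total = 349.4
  Z (12, 5): total = 375.0
  V (5, 5): total = 378.2
  Y (3, 11): total = 358.1
Minimum is at W with total 349.4 km.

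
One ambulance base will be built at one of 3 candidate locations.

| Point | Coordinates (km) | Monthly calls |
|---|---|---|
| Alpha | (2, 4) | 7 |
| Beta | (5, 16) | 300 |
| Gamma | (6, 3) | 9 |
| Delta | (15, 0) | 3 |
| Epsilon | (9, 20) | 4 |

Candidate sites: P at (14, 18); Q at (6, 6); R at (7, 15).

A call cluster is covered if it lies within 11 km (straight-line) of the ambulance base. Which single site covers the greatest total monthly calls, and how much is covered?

Coverage radius r = 11 km; a point is covered iff (Δx)²+(Δy)² ≤ 11² = 121.
  P (14, 18): covers {Beta, Epsilon} → 304
  Q (6, 6): covers {Alpha, Beta, Gamma, Delta} → 319
  R (7, 15): covers {Beta, Epsilon} → 304
Maximum coverage at Q: 319 monthly calls.

Q, covering 319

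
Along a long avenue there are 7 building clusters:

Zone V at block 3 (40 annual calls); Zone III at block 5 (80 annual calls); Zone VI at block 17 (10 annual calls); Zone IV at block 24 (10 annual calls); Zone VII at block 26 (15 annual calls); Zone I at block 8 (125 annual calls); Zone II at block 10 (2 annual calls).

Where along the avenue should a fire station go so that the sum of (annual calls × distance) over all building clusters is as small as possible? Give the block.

x = 8

For a sum of weighted absolute distances on a line, the optimum is the weighted median (not the mean). Total weight W = 282; half-weight = 141.
Sort by position and accumulate weight:
  block 3 (Zone V, w=40) → cum 40
  block 5 (Zone III, w=80) → cum 120
  block 8 (Zone I, w=125) → cum 245  ≥ 141 → median here
  block 10 (Zone II, w=2) → cum 247
  block 17 (Zone VI, w=10) → cum 257
  block 24 (Zone IV, w=10) → cum 267
  block 26 (Zone VII, w=15) → cum 282
Optimal location: block 8.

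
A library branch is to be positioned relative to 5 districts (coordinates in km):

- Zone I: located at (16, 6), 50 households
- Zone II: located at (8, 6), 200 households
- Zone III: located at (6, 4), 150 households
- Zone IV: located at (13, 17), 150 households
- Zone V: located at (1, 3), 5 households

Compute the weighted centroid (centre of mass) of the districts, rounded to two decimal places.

(9.47, 8.41)

The minimiser of Σwᵢ‖p−pᵢ‖² is the weighted centroid p* = (Σwᵢpᵢ)/(Σwᵢ).
Σwᵢ = 555.
Σwᵢxᵢ = 50·16 + 200·8 + 150·6 + 150·13 + 5·1 = 5255.
Σwᵢyᵢ = 50·6 + 200·6 + 150·4 + 150·17 + 5·3 = 4665.
x* = 5255/555 = 9.47, y* = 4665/555 = 8.41.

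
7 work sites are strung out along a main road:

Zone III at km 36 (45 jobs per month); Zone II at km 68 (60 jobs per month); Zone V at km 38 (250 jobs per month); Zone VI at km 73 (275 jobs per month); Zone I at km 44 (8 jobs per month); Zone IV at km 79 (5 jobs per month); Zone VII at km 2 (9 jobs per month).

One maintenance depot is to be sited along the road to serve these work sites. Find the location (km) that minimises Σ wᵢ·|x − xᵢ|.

For a sum of weighted absolute distances on a line, the optimum is the weighted median (not the mean). Total weight W = 652; half-weight = 326.
Sort by position and accumulate weight:
  km 2 (Zone VII, w=9) → cum 9
  km 36 (Zone III, w=45) → cum 54
  km 38 (Zone V, w=250) → cum 304
  km 44 (Zone I, w=8) → cum 312
  km 68 (Zone II, w=60) → cum 372  ≥ 326 → median here
  km 73 (Zone VI, w=275) → cum 647
  km 79 (Zone IV, w=5) → cum 652
Optimal location: km 68.

x = 68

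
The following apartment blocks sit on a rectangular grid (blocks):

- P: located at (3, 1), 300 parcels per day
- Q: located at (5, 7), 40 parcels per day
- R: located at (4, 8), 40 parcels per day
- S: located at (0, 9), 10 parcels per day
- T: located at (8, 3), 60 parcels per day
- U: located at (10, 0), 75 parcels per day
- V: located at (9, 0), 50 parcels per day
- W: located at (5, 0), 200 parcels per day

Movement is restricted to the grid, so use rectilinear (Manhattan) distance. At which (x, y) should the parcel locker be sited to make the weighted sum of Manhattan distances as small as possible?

Manhattan distance separates: Σwᵢ(|x−xᵢ|+|y−yᵢ|) = Σwᵢ|x−xᵢ| + Σwᵢ|y−yᵢ|, so x and y are optimised independently as 1-D weighted medians.
Total weight W = 775; half = 387.5.
x-coordinate, sorted with cumulative weight:
  x=0 (S, w=10) cum 10
  x=3 (P, w=300) cum 310
  x=4 (R, w=40) cum 350
  x=5 (Q, w=40) cum 390  ← median
  x=5 (W, w=200) cum 590
  x=8 (T, w=60) cum 650
  x=9 (V, w=50) cum 700
  x=10 (U, w=75) cum 775
⇒ x* = 5
y-coordinate, sorted with cumulative weight:
  y=0 (U, w=75) cum 75
  y=0 (V, w=50) cum 125
  y=0 (W, w=200) cum 325
  y=1 (P, w=300) cum 625  ← median
  y=3 (T, w=60) cum 685
  y=7 (Q, w=40) cum 725
  y=8 (R, w=40) cum 765
  y=9 (S, w=10) cum 775
⇒ y* = 1

(5, 1)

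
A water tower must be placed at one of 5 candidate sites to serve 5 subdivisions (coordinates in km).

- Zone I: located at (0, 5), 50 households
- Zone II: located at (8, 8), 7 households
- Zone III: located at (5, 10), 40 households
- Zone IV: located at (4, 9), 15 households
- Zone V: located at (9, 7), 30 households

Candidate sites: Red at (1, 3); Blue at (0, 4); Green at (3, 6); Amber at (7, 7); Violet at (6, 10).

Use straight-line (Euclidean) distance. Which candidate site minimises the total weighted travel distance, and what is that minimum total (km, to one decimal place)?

Total weighted distance at each candidate:
  Red (1, 3): total = 863.5
  Blue (0, 4): total = 805.7
  Green (3, 6): total = 604.6
  Amber (7, 7): total = 632.2
  Violet (6, 10): total = 611.1
Minimum is at Green with total 604.6 km.

Green, total 604.6 km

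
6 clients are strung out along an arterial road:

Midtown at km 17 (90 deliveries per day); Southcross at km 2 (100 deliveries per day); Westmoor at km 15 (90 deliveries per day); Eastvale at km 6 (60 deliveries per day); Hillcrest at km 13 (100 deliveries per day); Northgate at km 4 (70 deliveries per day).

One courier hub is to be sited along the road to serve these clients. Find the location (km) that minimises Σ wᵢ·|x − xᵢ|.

x = 13

For a sum of weighted absolute distances on a line, the optimum is the weighted median (not the mean). Total weight W = 510; half-weight = 255.
Sort by position and accumulate weight:
  km 2 (Southcross, w=100) → cum 100
  km 4 (Northgate, w=70) → cum 170
  km 6 (Eastvale, w=60) → cum 230
  km 13 (Hillcrest, w=100) → cum 330  ≥ 255 → median here
  km 15 (Westmoor, w=90) → cum 420
  km 17 (Midtown, w=90) → cum 510
Optimal location: km 13.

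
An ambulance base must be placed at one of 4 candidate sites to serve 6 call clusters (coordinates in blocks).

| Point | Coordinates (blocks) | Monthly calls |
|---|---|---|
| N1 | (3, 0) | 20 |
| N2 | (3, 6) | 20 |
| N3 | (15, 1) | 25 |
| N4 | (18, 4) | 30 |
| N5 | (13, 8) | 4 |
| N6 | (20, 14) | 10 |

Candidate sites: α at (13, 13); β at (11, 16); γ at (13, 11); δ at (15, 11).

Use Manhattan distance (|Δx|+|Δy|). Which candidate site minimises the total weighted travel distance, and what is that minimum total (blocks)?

Total weighted distance at each candidate:
  α (13, 13): total = 1670
  β (11, 16): total = 2035
  γ (13, 11): total = 1492
  δ (15, 11): total = 1450
Minimum is at δ with total 1450 blocks.

δ, total 1450 blocks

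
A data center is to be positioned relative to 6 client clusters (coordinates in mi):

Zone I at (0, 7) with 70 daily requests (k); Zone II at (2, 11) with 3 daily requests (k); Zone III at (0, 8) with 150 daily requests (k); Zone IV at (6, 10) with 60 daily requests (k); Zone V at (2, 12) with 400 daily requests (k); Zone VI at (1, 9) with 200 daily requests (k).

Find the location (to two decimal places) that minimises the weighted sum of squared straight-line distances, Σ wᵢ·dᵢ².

The minimiser of Σwᵢ‖p−pᵢ‖² is the weighted centroid p* = (Σwᵢpᵢ)/(Σwᵢ).
Σwᵢ = 883.
Σwᵢxᵢ = 70·0 + 3·2 + 150·0 + 60·6 + 400·2 + 200·1 = 1366.
Σwᵢyᵢ = 70·7 + 3·11 + 150·8 + 60·10 + 400·12 + 200·9 = 8923.
x* = 1366/883 = 1.55, y* = 8923/883 = 10.11.

(1.55, 10.11)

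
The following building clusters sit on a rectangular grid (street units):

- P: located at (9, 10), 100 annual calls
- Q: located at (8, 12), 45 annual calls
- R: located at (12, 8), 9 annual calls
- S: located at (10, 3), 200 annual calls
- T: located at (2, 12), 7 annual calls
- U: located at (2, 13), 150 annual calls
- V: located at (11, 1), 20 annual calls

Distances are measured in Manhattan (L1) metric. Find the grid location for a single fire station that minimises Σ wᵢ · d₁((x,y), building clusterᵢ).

(9, 10)

Manhattan distance separates: Σwᵢ(|x−xᵢ|+|y−yᵢ|) = Σwᵢ|x−xᵢ| + Σwᵢ|y−yᵢ|, so x and y are optimised independently as 1-D weighted medians.
Total weight W = 531; half = 265.5.
x-coordinate, sorted with cumulative weight:
  x=2 (T, w=7) cum 7
  x=2 (U, w=150) cum 157
  x=8 (Q, w=45) cum 202
  x=9 (P, w=100) cum 302  ← median
  x=10 (S, w=200) cum 502
  x=11 (V, w=20) cum 522
  x=12 (R, w=9) cum 531
⇒ x* = 9
y-coordinate, sorted with cumulative weight:
  y=1 (V, w=20) cum 20
  y=3 (S, w=200) cum 220
  y=8 (R, w=9) cum 229
  y=10 (P, w=100) cum 329  ← median
  y=12 (Q, w=45) cum 374
  y=12 (T, w=7) cum 381
  y=13 (U, w=150) cum 531
⇒ y* = 10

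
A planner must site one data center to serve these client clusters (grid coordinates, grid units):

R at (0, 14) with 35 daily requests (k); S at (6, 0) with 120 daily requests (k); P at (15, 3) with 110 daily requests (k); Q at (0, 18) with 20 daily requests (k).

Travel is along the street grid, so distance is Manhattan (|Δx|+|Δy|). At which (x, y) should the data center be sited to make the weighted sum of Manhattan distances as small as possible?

Manhattan distance separates: Σwᵢ(|x−xᵢ|+|y−yᵢ|) = Σwᵢ|x−xᵢ| + Σwᵢ|y−yᵢ|, so x and y are optimised independently as 1-D weighted medians.
Total weight W = 285; half = 142.5.
x-coordinate, sorted with cumulative weight:
  x=0 (R, w=35) cum 35
  x=0 (Q, w=20) cum 55
  x=6 (S, w=120) cum 175  ← median
  x=15 (P, w=110) cum 285
⇒ x* = 6
y-coordinate, sorted with cumulative weight:
  y=0 (S, w=120) cum 120
  y=3 (P, w=110) cum 230  ← median
  y=14 (R, w=35) cum 265
  y=18 (Q, w=20) cum 285
⇒ y* = 3

(6, 3)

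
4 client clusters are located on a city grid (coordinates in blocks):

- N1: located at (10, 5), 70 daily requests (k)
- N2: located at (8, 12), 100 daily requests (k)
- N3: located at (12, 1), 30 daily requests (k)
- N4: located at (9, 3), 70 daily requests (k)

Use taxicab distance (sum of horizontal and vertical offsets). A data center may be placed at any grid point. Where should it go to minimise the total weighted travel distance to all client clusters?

(9, 5)

Manhattan distance separates: Σwᵢ(|x−xᵢ|+|y−yᵢ|) = Σwᵢ|x−xᵢ| + Σwᵢ|y−yᵢ|, so x and y are optimised independently as 1-D weighted medians.
Total weight W = 270; half = 135.
x-coordinate, sorted with cumulative weight:
  x=8 (N2, w=100) cum 100
  x=9 (N4, w=70) cum 170  ← median
  x=10 (N1, w=70) cum 240
  x=12 (N3, w=30) cum 270
⇒ x* = 9
y-coordinate, sorted with cumulative weight:
  y=1 (N3, w=30) cum 30
  y=3 (N4, w=70) cum 100
  y=5 (N1, w=70) cum 170  ← median
  y=12 (N2, w=100) cum 270
⇒ y* = 5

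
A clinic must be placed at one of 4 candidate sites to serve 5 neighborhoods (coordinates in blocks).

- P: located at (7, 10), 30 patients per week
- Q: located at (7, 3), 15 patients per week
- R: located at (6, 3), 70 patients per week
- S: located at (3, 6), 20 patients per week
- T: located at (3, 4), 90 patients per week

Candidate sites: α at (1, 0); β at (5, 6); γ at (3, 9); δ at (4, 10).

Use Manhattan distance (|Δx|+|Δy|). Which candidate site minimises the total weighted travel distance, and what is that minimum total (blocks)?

β, total 935 blocks

Total weighted distance at each candidate:
  α (1, 0): total = 1875
  β (5, 6): total = 935
  γ (3, 9): total = 1440
  δ (4, 10): total = 1600
Minimum is at β with total 935 blocks.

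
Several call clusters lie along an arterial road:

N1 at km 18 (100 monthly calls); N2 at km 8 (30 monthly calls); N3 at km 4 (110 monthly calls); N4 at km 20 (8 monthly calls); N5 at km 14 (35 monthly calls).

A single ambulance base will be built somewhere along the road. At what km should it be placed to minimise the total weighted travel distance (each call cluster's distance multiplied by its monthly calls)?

x = 14

For a sum of weighted absolute distances on a line, the optimum is the weighted median (not the mean). Total weight W = 283; half-weight = 141.5.
Sort by position and accumulate weight:
  km 4 (N3, w=110) → cum 110
  km 8 (N2, w=30) → cum 140
  km 14 (N5, w=35) → cum 175  ≥ 141.5 → median here
  km 18 (N1, w=100) → cum 275
  km 20 (N4, w=8) → cum 283
Optimal location: km 14.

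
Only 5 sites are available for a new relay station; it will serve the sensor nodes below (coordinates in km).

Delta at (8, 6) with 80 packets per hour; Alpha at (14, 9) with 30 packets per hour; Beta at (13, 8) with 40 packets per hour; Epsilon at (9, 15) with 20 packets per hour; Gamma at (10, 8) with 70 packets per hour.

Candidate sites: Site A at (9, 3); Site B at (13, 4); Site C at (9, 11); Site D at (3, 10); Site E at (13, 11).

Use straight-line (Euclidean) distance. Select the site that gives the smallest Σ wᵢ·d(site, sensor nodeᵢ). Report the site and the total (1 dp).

Total weighted distance at each candidate:
  Site A (9, 3): total = 1340.3
  Site B (13, 4): total = 1327.9
  Site C (9, 11): total = 1070.8
  Site D (3, 10): total = 1917.3
  Site E (13, 11): total = 1162.9
Minimum is at Site C with total 1070.8 km.

Site C, total 1070.8 km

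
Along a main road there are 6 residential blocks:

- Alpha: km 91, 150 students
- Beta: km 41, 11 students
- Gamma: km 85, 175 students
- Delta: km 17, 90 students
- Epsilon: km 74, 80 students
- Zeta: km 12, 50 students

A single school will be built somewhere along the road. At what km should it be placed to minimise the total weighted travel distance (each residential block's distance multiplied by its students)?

x = 85

For a sum of weighted absolute distances on a line, the optimum is the weighted median (not the mean). Total weight W = 556; half-weight = 278.
Sort by position and accumulate weight:
  km 12 (Zeta, w=50) → cum 50
  km 17 (Delta, w=90) → cum 140
  km 41 (Beta, w=11) → cum 151
  km 74 (Epsilon, w=80) → cum 231
  km 85 (Gamma, w=175) → cum 406  ≥ 278 → median here
  km 91 (Alpha, w=150) → cum 556
Optimal location: km 85.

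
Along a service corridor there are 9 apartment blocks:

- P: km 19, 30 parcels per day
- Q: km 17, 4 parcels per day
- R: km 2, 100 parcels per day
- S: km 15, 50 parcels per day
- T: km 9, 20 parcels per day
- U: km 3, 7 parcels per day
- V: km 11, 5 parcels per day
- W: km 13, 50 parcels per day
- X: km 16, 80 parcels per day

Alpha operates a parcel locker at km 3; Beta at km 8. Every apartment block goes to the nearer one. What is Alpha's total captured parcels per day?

107

The indifferent point is the midpoint (3+8)/2 = 5.5; apartment blocks left of it (closer to Alpha at 3) go to Alpha, those right go to Beta.
  R at 2 (w=100) → Alpha
  U at 3 (w=7) → Alpha
  T at 9 (w=20) → Beta
  V at 11 (w=5) → Beta
  W at 13 (w=50) → Beta
  S at 15 (w=50) → Beta
  X at 16 (w=80) → Beta
  Q at 17 (w=4) → Beta
  P at 19 (w=30) → Beta
Alpha captures 107; Beta captures 239.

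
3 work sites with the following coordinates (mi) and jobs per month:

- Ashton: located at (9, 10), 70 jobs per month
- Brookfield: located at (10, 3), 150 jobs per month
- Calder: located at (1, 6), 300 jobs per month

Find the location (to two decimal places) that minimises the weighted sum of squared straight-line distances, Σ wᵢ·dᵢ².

The minimiser of Σwᵢ‖p−pᵢ‖² is the weighted centroid p* = (Σwᵢpᵢ)/(Σwᵢ).
Σwᵢ = 520.
Σwᵢxᵢ = 70·9 + 150·10 + 300·1 = 2430.
Σwᵢyᵢ = 70·10 + 150·3 + 300·6 = 2950.
x* = 2430/520 = 4.67, y* = 2950/520 = 5.67.

(4.67, 5.67)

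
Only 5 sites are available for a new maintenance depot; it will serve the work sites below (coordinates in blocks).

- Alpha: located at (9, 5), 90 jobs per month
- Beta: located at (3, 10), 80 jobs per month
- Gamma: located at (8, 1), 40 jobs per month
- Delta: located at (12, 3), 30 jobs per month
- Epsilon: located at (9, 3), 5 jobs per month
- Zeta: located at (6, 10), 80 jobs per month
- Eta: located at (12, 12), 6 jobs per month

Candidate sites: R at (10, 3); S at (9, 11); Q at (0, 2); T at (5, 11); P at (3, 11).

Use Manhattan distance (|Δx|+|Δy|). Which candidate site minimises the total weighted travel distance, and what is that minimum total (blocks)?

S, total 2254 blocks

Total weighted distance at each candidate:
  R (10, 3): total = 2561
  S (9, 11): total = 2254
  Q (0, 2): total = 4012
  T (5, 11): total = 2378
  P (3, 11): total = 2720
Minimum is at S with total 2254 blocks.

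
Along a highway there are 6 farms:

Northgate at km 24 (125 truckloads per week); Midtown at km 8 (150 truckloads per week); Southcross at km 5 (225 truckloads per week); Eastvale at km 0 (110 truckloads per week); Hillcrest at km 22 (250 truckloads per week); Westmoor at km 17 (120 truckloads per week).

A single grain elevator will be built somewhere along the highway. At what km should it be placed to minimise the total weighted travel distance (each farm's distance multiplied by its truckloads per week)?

For a sum of weighted absolute distances on a line, the optimum is the weighted median (not the mean). Total weight W = 980; half-weight = 490.
Sort by position and accumulate weight:
  km 0 (Eastvale, w=110) → cum 110
  km 5 (Southcross, w=225) → cum 335
  km 8 (Midtown, w=150) → cum 485
  km 17 (Westmoor, w=120) → cum 605  ≥ 490 → median here
  km 22 (Hillcrest, w=250) → cum 855
  km 24 (Northgate, w=125) → cum 980
Optimal location: km 17.

x = 17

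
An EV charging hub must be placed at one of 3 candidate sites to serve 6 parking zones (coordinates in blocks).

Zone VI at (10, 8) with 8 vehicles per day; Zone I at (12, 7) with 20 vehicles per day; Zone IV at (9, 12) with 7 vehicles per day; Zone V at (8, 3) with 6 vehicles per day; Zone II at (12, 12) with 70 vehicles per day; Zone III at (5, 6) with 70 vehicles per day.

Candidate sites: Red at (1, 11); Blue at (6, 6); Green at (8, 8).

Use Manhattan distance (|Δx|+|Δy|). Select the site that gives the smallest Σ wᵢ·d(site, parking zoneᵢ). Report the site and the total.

Green, total 1091 blocks

Total weighted distance at each candidate:
  Red (1, 11): total = 2019
  Blue (6, 6): total = 1191
  Green (8, 8): total = 1091
Minimum is at Green with total 1091 blocks.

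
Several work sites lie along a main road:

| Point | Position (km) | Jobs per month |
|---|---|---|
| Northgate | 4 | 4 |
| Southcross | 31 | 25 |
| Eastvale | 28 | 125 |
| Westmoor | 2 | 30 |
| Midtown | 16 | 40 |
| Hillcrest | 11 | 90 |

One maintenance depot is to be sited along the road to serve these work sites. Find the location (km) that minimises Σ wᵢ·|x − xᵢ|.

For a sum of weighted absolute distances on a line, the optimum is the weighted median (not the mean). Total weight W = 314; half-weight = 157.
Sort by position and accumulate weight:
  km 2 (Westmoor, w=30) → cum 30
  km 4 (Northgate, w=4) → cum 34
  km 11 (Hillcrest, w=90) → cum 124
  km 16 (Midtown, w=40) → cum 164  ≥ 157 → median here
  km 28 (Eastvale, w=125) → cum 289
  km 31 (Southcross, w=25) → cum 314
Optimal location: km 16.

x = 16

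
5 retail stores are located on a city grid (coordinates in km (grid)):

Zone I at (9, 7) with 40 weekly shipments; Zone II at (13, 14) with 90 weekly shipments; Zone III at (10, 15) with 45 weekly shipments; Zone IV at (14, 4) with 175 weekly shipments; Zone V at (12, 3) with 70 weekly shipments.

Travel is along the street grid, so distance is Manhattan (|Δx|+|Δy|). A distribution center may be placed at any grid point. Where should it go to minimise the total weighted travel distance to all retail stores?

Manhattan distance separates: Σwᵢ(|x−xᵢ|+|y−yᵢ|) = Σwᵢ|x−xᵢ| + Σwᵢ|y−yᵢ|, so x and y are optimised independently as 1-D weighted medians.
Total weight W = 420; half = 210.
x-coordinate, sorted with cumulative weight:
  x=9 (Zone I, w=40) cum 40
  x=10 (Zone III, w=45) cum 85
  x=12 (Zone V, w=70) cum 155
  x=13 (Zone II, w=90) cum 245  ← median
  x=14 (Zone IV, w=175) cum 420
⇒ x* = 13
y-coordinate, sorted with cumulative weight:
  y=3 (Zone V, w=70) cum 70
  y=4 (Zone IV, w=175) cum 245  ← median
  y=7 (Zone I, w=40) cum 285
  y=14 (Zone II, w=90) cum 375
  y=15 (Zone III, w=45) cum 420
⇒ y* = 4

(13, 4)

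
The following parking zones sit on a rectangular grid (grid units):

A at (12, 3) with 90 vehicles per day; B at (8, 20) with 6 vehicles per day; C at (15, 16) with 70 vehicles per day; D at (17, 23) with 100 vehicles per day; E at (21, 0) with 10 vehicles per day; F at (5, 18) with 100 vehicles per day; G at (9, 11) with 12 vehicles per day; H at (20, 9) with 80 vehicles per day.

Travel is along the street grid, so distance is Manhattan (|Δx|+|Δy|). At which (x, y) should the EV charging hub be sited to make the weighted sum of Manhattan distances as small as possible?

(15, 16)

Manhattan distance separates: Σwᵢ(|x−xᵢ|+|y−yᵢ|) = Σwᵢ|x−xᵢ| + Σwᵢ|y−yᵢ|, so x and y are optimised independently as 1-D weighted medians.
Total weight W = 468; half = 234.
x-coordinate, sorted with cumulative weight:
  x=5 (F, w=100) cum 100
  x=8 (B, w=6) cum 106
  x=9 (G, w=12) cum 118
  x=12 (A, w=90) cum 208
  x=15 (C, w=70) cum 278  ← median
  x=17 (D, w=100) cum 378
  x=20 (H, w=80) cum 458
  x=21 (E, w=10) cum 468
⇒ x* = 15
y-coordinate, sorted with cumulative weight:
  y=0 (E, w=10) cum 10
  y=3 (A, w=90) cum 100
  y=9 (H, w=80) cum 180
  y=11 (G, w=12) cum 192
  y=16 (C, w=70) cum 262  ← median
  y=18 (F, w=100) cum 362
  y=20 (B, w=6) cum 368
  y=23 (D, w=100) cum 468
⇒ y* = 16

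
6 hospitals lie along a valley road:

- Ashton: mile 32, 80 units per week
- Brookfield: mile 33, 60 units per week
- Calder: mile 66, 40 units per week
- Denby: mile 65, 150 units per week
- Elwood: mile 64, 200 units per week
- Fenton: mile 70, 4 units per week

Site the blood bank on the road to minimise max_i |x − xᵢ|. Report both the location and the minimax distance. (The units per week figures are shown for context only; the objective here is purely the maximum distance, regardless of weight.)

location 51, max distance 19

The 1-center on a line is the midpoint of the two extreme points: leftmost at 32, rightmost at 70.
Optimal location = (32 + 70)/2 = 51; maximum distance = (70 − 32)/2 = 19.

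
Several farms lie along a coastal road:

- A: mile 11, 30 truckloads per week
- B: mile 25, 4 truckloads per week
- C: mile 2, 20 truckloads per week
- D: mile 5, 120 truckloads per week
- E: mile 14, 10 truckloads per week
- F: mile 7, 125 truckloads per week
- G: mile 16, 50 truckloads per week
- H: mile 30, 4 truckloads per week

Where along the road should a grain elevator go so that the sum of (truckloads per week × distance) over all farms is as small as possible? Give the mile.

For a sum of weighted absolute distances on a line, the optimum is the weighted median (not the mean). Total weight W = 363; half-weight = 181.5.
Sort by position and accumulate weight:
  mile 2 (C, w=20) → cum 20
  mile 5 (D, w=120) → cum 140
  mile 7 (F, w=125) → cum 265  ≥ 181.5 → median here
  mile 11 (A, w=30) → cum 295
  mile 14 (E, w=10) → cum 305
  mile 16 (G, w=50) → cum 355
  mile 25 (B, w=4) → cum 359
  mile 30 (H, w=4) → cum 363
Optimal location: mile 7.

x = 7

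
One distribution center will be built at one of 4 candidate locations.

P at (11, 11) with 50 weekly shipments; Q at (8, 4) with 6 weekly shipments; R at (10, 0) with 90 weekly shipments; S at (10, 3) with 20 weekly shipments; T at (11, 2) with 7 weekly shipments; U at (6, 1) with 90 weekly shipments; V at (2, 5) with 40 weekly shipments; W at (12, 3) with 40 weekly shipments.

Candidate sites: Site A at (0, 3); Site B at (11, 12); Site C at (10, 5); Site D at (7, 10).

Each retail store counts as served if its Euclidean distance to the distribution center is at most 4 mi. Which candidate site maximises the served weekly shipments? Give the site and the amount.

Site C, covering 73

Coverage radius r = 4 mi; a point is covered iff (Δx)²+(Δy)² ≤ 4² = 16.
  Site A (0, 3): covers {V} → 40
  Site B (11, 12): covers {P} → 50
  Site C (10, 5): covers {Q, S, T, W} → 73
  Site D (7, 10): covers {none} → 0
Maximum coverage at Site C: 73 weekly shipments.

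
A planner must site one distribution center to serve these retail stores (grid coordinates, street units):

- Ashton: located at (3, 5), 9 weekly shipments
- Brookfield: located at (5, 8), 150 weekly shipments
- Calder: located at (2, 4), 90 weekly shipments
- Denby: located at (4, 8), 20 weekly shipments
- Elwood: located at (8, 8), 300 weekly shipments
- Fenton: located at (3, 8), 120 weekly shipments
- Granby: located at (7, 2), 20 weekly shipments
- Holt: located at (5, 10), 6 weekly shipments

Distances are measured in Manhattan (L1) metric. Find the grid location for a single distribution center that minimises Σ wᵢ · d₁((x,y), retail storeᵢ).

Manhattan distance separates: Σwᵢ(|x−xᵢ|+|y−yᵢ|) = Σwᵢ|x−xᵢ| + Σwᵢ|y−yᵢ|, so x and y are optimised independently as 1-D weighted medians.
Total weight W = 715; half = 357.5.
x-coordinate, sorted with cumulative weight:
  x=2 (Calder, w=90) cum 90
  x=3 (Ashton, w=9) cum 99
  x=3 (Fenton, w=120) cum 219
  x=4 (Denby, w=20) cum 239
  x=5 (Brookfield, w=150) cum 389  ← median
  x=5 (Holt, w=6) cum 395
  x=7 (Granby, w=20) cum 415
  x=8 (Elwood, w=300) cum 715
⇒ x* = 5
y-coordinate, sorted with cumulative weight:
  y=2 (Granby, w=20) cum 20
  y=4 (Calder, w=90) cum 110
  y=5 (Ashton, w=9) cum 119
  y=8 (Brookfield, w=150) cum 269
  y=8 (Denby, w=20) cum 289
  y=8 (Elwood, w=300) cum 589  ← median
  y=8 (Fenton, w=120) cum 709
  y=10 (Holt, w=6) cum 715
⇒ y* = 8

(5, 8)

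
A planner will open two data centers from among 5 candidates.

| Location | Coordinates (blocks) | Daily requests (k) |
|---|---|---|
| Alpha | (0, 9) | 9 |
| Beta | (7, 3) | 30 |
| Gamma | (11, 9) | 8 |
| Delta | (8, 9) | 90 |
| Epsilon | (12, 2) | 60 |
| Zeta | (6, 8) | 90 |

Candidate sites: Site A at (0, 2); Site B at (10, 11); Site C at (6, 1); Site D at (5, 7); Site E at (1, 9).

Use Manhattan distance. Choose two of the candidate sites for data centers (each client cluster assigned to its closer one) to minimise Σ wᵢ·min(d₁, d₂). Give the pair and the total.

Evaluate every pair (each demand assigned to the nearer of the two):
  {Site C, Site D}: total = 1267
  {Site B, Site D}: total = 1467
  {Site D, Site E}: total = 1603
  {Site B, Site C}: total = 1632
  {Site A, Site D}: total = 1657
  {Site C, Site E}: total = 1769
  {Site B, Site E}: total = 1923
  {Site A, Site B}: total = 1977
  {Site A, Site C}: total = 2207
  {Site A, Site E}: total = 2219
Best pair: {Site C, Site D} with total 1267.

{Site C, Site D}, total 1267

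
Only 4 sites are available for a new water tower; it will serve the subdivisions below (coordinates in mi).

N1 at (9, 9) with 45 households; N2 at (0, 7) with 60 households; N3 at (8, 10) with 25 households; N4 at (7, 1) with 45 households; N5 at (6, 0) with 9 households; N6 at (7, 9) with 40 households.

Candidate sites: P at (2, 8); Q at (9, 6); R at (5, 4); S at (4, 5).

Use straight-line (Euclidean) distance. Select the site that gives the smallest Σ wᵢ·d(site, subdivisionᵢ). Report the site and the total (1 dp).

S, total 1190.0 mi

Total weighted distance at each candidate:
  P (2, 8): total = 1282.0
  Q (9, 6): total = 1228.3
  R (5, 4): total = 1220.5
  S (4, 5): total = 1190.0
Minimum is at S with total 1190.0 mi.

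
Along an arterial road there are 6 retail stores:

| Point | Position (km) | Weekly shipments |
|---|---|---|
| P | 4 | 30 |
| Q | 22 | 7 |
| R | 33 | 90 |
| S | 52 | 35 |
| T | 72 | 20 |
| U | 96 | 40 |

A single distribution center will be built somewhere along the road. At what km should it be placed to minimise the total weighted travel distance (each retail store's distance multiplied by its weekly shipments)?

x = 33

For a sum of weighted absolute distances on a line, the optimum is the weighted median (not the mean). Total weight W = 222; half-weight = 111.
Sort by position and accumulate weight:
  km 4 (P, w=30) → cum 30
  km 22 (Q, w=7) → cum 37
  km 33 (R, w=90) → cum 127  ≥ 111 → median here
  km 52 (S, w=35) → cum 162
  km 72 (T, w=20) → cum 182
  km 96 (U, w=40) → cum 222
Optimal location: km 33.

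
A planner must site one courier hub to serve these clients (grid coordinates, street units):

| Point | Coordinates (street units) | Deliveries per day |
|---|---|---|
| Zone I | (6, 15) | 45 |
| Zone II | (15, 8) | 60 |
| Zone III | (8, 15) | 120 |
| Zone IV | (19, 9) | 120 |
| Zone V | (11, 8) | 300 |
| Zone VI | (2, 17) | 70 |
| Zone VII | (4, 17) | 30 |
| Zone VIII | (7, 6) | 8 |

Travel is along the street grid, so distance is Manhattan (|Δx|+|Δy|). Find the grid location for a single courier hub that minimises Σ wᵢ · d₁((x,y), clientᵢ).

(11, 9)

Manhattan distance separates: Σwᵢ(|x−xᵢ|+|y−yᵢ|) = Σwᵢ|x−xᵢ| + Σwᵢ|y−yᵢ|, so x and y are optimised independently as 1-D weighted medians.
Total weight W = 753; half = 376.5.
x-coordinate, sorted with cumulative weight:
  x=2 (Zone VI, w=70) cum 70
  x=4 (Zone VII, w=30) cum 100
  x=6 (Zone I, w=45) cum 145
  x=7 (Zone VIII, w=8) cum 153
  x=8 (Zone III, w=120) cum 273
  x=11 (Zone V, w=300) cum 573  ← median
  x=15 (Zone II, w=60) cum 633
  x=19 (Zone IV, w=120) cum 753
⇒ x* = 11
y-coordinate, sorted with cumulative weight:
  y=6 (Zone VIII, w=8) cum 8
  y=8 (Zone II, w=60) cum 68
  y=8 (Zone V, w=300) cum 368
  y=9 (Zone IV, w=120) cum 488  ← median
  y=15 (Zone I, w=45) cum 533
  y=15 (Zone III, w=120) cum 653
  y=17 (Zone VI, w=70) cum 723
  y=17 (Zone VII, w=30) cum 753
⇒ y* = 9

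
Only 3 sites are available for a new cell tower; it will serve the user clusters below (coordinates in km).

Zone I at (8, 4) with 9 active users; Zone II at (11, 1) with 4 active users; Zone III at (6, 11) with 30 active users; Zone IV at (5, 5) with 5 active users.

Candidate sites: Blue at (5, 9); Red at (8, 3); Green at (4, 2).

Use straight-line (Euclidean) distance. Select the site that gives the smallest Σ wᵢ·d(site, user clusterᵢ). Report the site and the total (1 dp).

Total weighted distance at each candidate:
  Blue (5, 9): total = 179.6
  Red (8, 3): total = 288.8
  Green (4, 2): total = 360.9
Minimum is at Blue with total 179.6 km.

Blue, total 179.6 km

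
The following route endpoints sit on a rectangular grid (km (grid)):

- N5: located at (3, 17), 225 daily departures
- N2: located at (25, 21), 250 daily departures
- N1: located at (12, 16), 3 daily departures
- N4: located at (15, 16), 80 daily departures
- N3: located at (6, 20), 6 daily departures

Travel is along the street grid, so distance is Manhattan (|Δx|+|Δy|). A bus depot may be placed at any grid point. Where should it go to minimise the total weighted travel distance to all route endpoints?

Manhattan distance separates: Σwᵢ(|x−xᵢ|+|y−yᵢ|) = Σwᵢ|x−xᵢ| + Σwᵢ|y−yᵢ|, so x and y are optimised independently as 1-D weighted medians.
Total weight W = 564; half = 282.
x-coordinate, sorted with cumulative weight:
  x=3 (N5, w=225) cum 225
  x=6 (N3, w=6) cum 231
  x=12 (N1, w=3) cum 234
  x=15 (N4, w=80) cum 314  ← median
  x=25 (N2, w=250) cum 564
⇒ x* = 15
y-coordinate, sorted with cumulative weight:
  y=16 (N1, w=3) cum 3
  y=16 (N4, w=80) cum 83
  y=17 (N5, w=225) cum 308  ← median
  y=20 (N3, w=6) cum 314
  y=21 (N2, w=250) cum 564
⇒ y* = 17

(15, 17)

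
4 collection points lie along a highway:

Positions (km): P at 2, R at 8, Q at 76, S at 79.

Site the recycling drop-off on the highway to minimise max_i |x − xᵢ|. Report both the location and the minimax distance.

The 1-center on a line is the midpoint of the two extreme points: leftmost at 2, rightmost at 79.
Optimal location = (2 + 79)/2 = 40.5; maximum distance = (79 − 2)/2 = 38.5.

location 40.5, max distance 38.5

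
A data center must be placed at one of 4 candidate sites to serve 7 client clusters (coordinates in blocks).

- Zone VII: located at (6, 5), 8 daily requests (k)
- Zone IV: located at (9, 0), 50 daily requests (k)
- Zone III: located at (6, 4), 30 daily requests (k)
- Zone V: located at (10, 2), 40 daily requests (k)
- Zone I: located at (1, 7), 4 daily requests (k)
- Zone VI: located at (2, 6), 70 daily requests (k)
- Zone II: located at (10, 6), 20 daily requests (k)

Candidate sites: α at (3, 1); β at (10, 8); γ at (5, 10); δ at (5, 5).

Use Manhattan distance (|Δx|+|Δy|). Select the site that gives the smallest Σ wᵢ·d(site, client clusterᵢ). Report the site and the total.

δ, total 1262 blocks

Total weighted distance at each candidate:
  α (3, 1): total = 1598
  β (10, 8): total = 1766
  γ (5, 10): total = 2176
  δ (5, 5): total = 1262
Minimum is at δ with total 1262 blocks.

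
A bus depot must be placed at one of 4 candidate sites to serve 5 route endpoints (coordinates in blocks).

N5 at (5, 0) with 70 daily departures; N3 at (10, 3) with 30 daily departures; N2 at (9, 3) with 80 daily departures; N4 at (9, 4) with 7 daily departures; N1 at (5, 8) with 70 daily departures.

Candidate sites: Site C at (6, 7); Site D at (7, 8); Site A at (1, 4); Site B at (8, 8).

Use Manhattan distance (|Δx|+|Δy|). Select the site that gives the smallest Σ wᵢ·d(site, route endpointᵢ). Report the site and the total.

Total weighted distance at each candidate:
  Site C (6, 7): total = 1542
  Site D (7, 8): total = 1682
  Site A (1, 4): total = 2196
  Site B (8, 8): total = 1705
Minimum is at Site C with total 1542 blocks.

Site C, total 1542 blocks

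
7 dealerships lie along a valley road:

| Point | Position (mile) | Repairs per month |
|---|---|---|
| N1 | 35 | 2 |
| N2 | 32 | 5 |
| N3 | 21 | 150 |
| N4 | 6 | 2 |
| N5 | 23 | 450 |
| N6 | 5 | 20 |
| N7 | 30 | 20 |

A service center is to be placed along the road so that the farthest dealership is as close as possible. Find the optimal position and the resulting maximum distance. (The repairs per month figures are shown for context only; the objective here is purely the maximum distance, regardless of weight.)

location 20, max distance 15

The 1-center on a line is the midpoint of the two extreme points: leftmost at 5, rightmost at 35.
Optimal location = (5 + 35)/2 = 20; maximum distance = (35 − 5)/2 = 15.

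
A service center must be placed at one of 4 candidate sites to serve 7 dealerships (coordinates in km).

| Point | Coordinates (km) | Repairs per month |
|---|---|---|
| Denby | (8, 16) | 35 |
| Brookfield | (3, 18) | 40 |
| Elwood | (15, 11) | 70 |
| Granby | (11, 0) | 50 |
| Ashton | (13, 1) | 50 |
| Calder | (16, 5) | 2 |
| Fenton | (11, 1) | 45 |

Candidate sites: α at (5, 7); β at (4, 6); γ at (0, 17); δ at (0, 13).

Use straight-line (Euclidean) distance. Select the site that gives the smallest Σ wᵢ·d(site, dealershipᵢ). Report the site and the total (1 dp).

Total weighted distance at each candidate:
  α (5, 7): total = 2898.4
  β (4, 6): total = 3091.4
  γ (0, 17): total = 4496.5
  δ (0, 13): total = 4096.0
Minimum is at α with total 2898.4 km.

α, total 2898.4 km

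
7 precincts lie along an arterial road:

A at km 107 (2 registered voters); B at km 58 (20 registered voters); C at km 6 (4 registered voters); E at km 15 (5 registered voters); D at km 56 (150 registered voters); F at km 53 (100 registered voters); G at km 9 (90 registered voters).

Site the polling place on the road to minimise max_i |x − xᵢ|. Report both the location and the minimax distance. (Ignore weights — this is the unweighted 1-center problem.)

location 56.5, max distance 50.5

The 1-center on a line is the midpoint of the two extreme points: leftmost at 6, rightmost at 107.
Optimal location = (6 + 107)/2 = 56.5; maximum distance = (107 − 6)/2 = 50.5.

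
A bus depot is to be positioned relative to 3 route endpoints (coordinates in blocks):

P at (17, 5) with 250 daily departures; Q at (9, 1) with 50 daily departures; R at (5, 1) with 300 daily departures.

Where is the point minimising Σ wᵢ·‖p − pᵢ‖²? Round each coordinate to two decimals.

The minimiser of Σwᵢ‖p−pᵢ‖² is the weighted centroid p* = (Σwᵢpᵢ)/(Σwᵢ).
Σwᵢ = 600.
Σwᵢxᵢ = 250·17 + 50·9 + 300·5 = 6200.
Σwᵢyᵢ = 250·5 + 50·1 + 300·1 = 1600.
x* = 6200/600 = 10.33, y* = 1600/600 = 2.67.

(10.33, 2.67)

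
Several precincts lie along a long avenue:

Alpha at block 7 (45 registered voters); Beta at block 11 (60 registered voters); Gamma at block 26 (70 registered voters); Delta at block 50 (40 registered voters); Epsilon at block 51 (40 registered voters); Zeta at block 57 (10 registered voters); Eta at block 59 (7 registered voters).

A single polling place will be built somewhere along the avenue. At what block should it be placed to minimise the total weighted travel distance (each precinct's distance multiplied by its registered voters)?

x = 26

For a sum of weighted absolute distances on a line, the optimum is the weighted median (not the mean). Total weight W = 272; half-weight = 136.
Sort by position and accumulate weight:
  block 7 (Alpha, w=45) → cum 45
  block 11 (Beta, w=60) → cum 105
  block 26 (Gamma, w=70) → cum 175  ≥ 136 → median here
  block 50 (Delta, w=40) → cum 215
  block 51 (Epsilon, w=40) → cum 255
  block 57 (Zeta, w=10) → cum 265
  block 59 (Eta, w=7) → cum 272
Optimal location: block 26.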